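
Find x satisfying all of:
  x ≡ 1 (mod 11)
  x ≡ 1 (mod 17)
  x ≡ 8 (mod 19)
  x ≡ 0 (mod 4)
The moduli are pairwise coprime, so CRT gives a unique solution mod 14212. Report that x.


Product of moduli M = 11 · 17 · 19 · 4 = 14212.
Merge one congruence at a time:
  Start: x ≡ 1 (mod 11).
  Combine with x ≡ 1 (mod 17); new modulus lcm = 187.
    Write x = 1 + 11·t and substitute into x ≡ 1 (mod 17): 11·t ≡ 1 − 1 = 0 (mod 17).
    The inverse of 11 mod 17 is 14 (since 11·14 = 154 = 9·17 + 1), so t ≡ 14·0 = 0 ≡ 0 (mod 17).
    Then x = 1 + 11·0 = 1, valid modulo lcm(11, 17) = 187: x ≡ 1 (mod 187).
  Combine with x ≡ 8 (mod 19); new modulus lcm = 3553.
    Write x = 1 + 187·t and substitute into x ≡ 8 (mod 19): 187·t ≡ 8 − 1 = 7 (mod 19).
    Reduce coefficients mod 19: 16·t ≡ 7 (mod 19).
    The inverse of 16 mod 19 is 6 (since 16·6 = 96 = 5·19 + 1), so t ≡ 6·7 = 42 ≡ 4 (mod 19).
    Then x = 1 + 187·4 = 749, valid modulo lcm(187, 19) = 3553: x ≡ 749 (mod 3553).
  Combine with x ≡ 0 (mod 4); new modulus lcm = 14212.
    Write x = 749 + 3553·t and substitute into x ≡ 0 (mod 4): 3553·t ≡ 0 − 749 = -749 (mod 4).
    Reduce coefficients mod 4: 1·t ≡ 3 (mod 4).
    So t ≡ 3 (mod 4).
    Then x = 749 + 3553·3 = 11408, valid modulo lcm(3553, 4) = 14212: x ≡ 11408 (mod 14212).
Verify against each original: 11408 mod 11 = 1, 11408 mod 17 = 1, 11408 mod 19 = 8, 11408 mod 4 = 0.

x ≡ 11408 (mod 14212).


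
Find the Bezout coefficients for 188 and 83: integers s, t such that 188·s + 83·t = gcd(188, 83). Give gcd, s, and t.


Euclidean algorithm on (188, 83) — divide until remainder is 0:
  188 = 2 · 83 + 22
  83 = 3 · 22 + 17
  22 = 1 · 17 + 5
  17 = 3 · 5 + 2
  5 = 2 · 2 + 1
  2 = 2 · 1 + 0
gcd(188, 83) = 1.
Track Bezout coefficients alongside the remainders: start with r₀ = 188 = a·1 + b·0 (s = 1, t = 0) and r₁ = 83 = a·0 + b·1 (s = 0, t = 1); each new remainder r_{k+1} = r_{k-1} − q_k·r_k inherits s_{k+1} = s_{k-1} − q_k·s_k, t_{k+1} = t_{k-1} − q_k·t_k, so r_k = a·s_k + b·t_k at every step:
  q = 2: r = 22, s = 1 − 2·0 = 1, t = 0 − 2·1 = -2  (check: 188·1 + 83·(-2) = 22)
  q = 3: r = 17, s = 0 − 3·1 = -3, t = 1 − 3·(-2) = 7  (check: 188·(-3) + 83·7 = 17)
  q = 1: r = 5, s = 1 − 1·(-3) = 4, t = -2 − 1·7 = -9  (check: 188·4 + 83·(-9) = 5)
  q = 3: r = 2, s = -3 − 3·4 = -15, t = 7 − 3·(-9) = 34  (check: 188·(-15) + 83·34 = 2)
  q = 2: r = 1, s = 4 − 2·(-15) = 34, t = -9 − 2·34 = -77  (check: 188·34 + 83·(-77) = 1)
The row with r = 1 (the gcd) gives the Bezout coefficients s = 34, t = -77.
Result: 188 · (34) + 83 · (-77) = 1.

gcd(188, 83) = 1; s = 34, t = -77 (check: 188·34 + 83·(-77) = 1).


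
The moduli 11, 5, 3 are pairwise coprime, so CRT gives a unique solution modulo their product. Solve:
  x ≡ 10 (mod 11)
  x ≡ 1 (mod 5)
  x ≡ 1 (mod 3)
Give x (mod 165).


Moduli 11, 5, 3 are pairwise coprime; by CRT there is a unique solution modulo M = 11 · 5 · 3 = 165.
Solve pairwise, accumulating the modulus:
  Start with x ≡ 10 (mod 11).
  Combine with x ≡ 1 (mod 5): since gcd(11, 5) = 1, we get a unique residue mod 55.
    Write x = 10 + 11·t and substitute into x ≡ 1 (mod 5): 11·t ≡ 1 − 10 = -9 (mod 5).
    Reduce coefficients mod 5: 1·t ≡ 1 (mod 5).
    So t ≡ 1 (mod 5).
    Then x = 10 + 11·1 = 21, valid modulo lcm(11, 5) = 55: x ≡ 21 (mod 55).
  Combine with x ≡ 1 (mod 3): since gcd(55, 3) = 1, we get a unique residue mod 165.
    Write x = 21 + 55·t and substitute into x ≡ 1 (mod 3): 55·t ≡ 1 − 21 = -20 (mod 3).
    Reduce coefficients mod 3: 1·t ≡ 1 (mod 3).
    So t ≡ 1 (mod 3).
    Then x = 21 + 55·1 = 76, valid modulo lcm(55, 3) = 165: x ≡ 76 (mod 165).
Verify: 76 mod 11 = 10 ✓, 76 mod 5 = 1 ✓, 76 mod 3 = 1 ✓.

x ≡ 76 (mod 165).


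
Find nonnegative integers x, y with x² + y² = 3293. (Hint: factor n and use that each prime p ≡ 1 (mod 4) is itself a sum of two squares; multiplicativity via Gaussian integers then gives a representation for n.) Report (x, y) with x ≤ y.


Step 1: Factor n = 3293 = 37 · 89.
Step 2: Check the mod-4 condition on each prime factor: 37 ≡ 1 (mod 4), exponent 1; 89 ≡ 1 (mod 4), exponent 1.
All primes ≡ 3 (mod 4) appear to even exponent (or don't appear), so by the two-squares theorem n IS expressible as a sum of two squares.
Step 3: Build a representation. Here n = 37 · 89 is a product of primes ≡ 1 (mod 4). Each prime p ≡ 1 (mod 4) is itself a sum of two squares; find a² by testing p − a² for a perfect square:
  37: 37 − 1² = 36 = 6² ⇒ 37 = 1² + 6².
  89: 89 − 1² = 88, 89 − 2² = 85, 89 − 3² = 80, 89 − 4² = 73, 89 − 5² = 64 = 8² ⇒ 89 = 5² + 8².
  Combine using the Brahmagupta–Fibonacci identity (a² + b²)(c² + d²) = (ac − bd)² + (ad + bc)² = (ac + bd)² + (ad − bc)²:
  37 · 89 = 3293: from (1² + 6²)(5² + 8²), take (1·5 − 6·8, 1·8 + 6·5) = (5 − 48, 8 + 30) = (-43, 38); dropping signs (only squares matter) gives (43, 38); check 43² + 38² = 1849 + 1444 = 3293 ✓.
Step 4: Order so x ≤ y and verify: 38² + 43² = 1444 + 1849 = 3293 = n. ✓

n = 3293 = 38² + 43² (one valid representation with x ≤ y).


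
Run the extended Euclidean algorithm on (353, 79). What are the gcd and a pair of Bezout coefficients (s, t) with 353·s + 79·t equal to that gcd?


Euclidean algorithm on (353, 79) — divide until remainder is 0:
  353 = 4 · 79 + 37
  79 = 2 · 37 + 5
  37 = 7 · 5 + 2
  5 = 2 · 2 + 1
  2 = 2 · 1 + 0
gcd(353, 79) = 1.
Track Bezout coefficients alongside the remainders: start with r₀ = 353 = a·1 + b·0 (s = 1, t = 0) and r₁ = 79 = a·0 + b·1 (s = 0, t = 1); each new remainder r_{k+1} = r_{k-1} − q_k·r_k inherits s_{k+1} = s_{k-1} − q_k·s_k, t_{k+1} = t_{k-1} − q_k·t_k, so r_k = a·s_k + b·t_k at every step:
  q = 4: r = 37, s = 1 − 4·0 = 1, t = 0 − 4·1 = -4  (check: 353·1 + 79·(-4) = 37)
  q = 2: r = 5, s = 0 − 2·1 = -2, t = 1 − 2·(-4) = 9  (check: 353·(-2) + 79·9 = 5)
  q = 7: r = 2, s = 1 − 7·(-2) = 15, t = -4 − 7·9 = -67  (check: 353·15 + 79·(-67) = 2)
  q = 2: r = 1, s = -2 − 2·15 = -32, t = 9 − 2·(-67) = 143  (check: 353·(-32) + 79·143 = 1)
The row with r = 1 (the gcd) gives the Bezout coefficients s = -32, t = 143.
Result: 353 · (-32) + 79 · (143) = 1.

gcd(353, 79) = 1; s = -32, t = 143 (check: 353·(-32) + 79·143 = 1).


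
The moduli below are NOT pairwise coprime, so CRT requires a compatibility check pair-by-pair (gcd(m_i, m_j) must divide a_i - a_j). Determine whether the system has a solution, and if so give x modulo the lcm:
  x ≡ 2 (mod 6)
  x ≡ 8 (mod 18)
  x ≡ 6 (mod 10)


Moduli 6, 18, 10 are not pairwise coprime, so CRT works modulo lcm(m_i) when all pairwise compatibility conditions hold.
Pairwise compatibility: gcd(m_i, m_j) must divide a_i - a_j for every pair.
Merge one congruence at a time:
  Start: x ≡ 2 (mod 6).
  Combine with x ≡ 8 (mod 18): gcd(6, 18) = 6; 8 - 2 = 6, which IS divisible by 6, so compatible.
    Write x = 2 + 6·t and substitute into x ≡ 8 (mod 18): 6·t ≡ 8 − 2 = 6 (mod 18).
    Divide the congruence (and modulus) by g = 6: 1·t ≡ 1 (mod 3).
    So t ≡ 1 (mod 3).
    Then x = 2 + 6·1 = 8, valid modulo lcm(6, 18) = 18: x ≡ 8 (mod 18).
  Combine with x ≡ 6 (mod 10): gcd(18, 10) = 2; 6 - 8 = -2, which IS divisible by 2, so compatible.
    Write x = 8 + 18·t and substitute into x ≡ 6 (mod 10): 18·t ≡ 6 − 8 = -2 (mod 10).
    Divide the congruence (and modulus) by g = 2: 9·t ≡ -1 (mod 5).
    Reduce coefficients mod 5: 4·t ≡ 4 (mod 5).
    The inverse of 4 mod 5 is 4 (since 4·4 = 16 = 3·5 + 1), so t ≡ 4·4 = 16 ≡ 1 (mod 5).
    Then x = 8 + 18·1 = 26, valid modulo lcm(18, 10) = 90: x ≡ 26 (mod 90).
Verify: 26 mod 6 = 2, 26 mod 18 = 8, 26 mod 10 = 6.

x ≡ 26 (mod 90).


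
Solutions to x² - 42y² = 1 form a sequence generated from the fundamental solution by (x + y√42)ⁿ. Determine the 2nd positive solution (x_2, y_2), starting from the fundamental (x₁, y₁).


Step 1: Find the fundamental solution (x₁, y₁) of x² - 42y² = 1.
  Expand √42 as a continued fraction. a₀ = ⌊√42⌋ = 6; iterate m_{k+1} = d_k·a_k − m_k, d_{k+1} = (42 − m_{k+1}²)/d_k, a_{k+1} = ⌊(a₀ + m_{k+1})/d_{k+1}⌋ (starting m₀ = 0, d₀ = 1), with convergents p_k = a_k·p_{k-1} + p_{k-2}, q_k = a_k·q_{k-1} + q_{k-2} (p₋₁ = 1, q₋₁ = 0):
  k = 0: a₀ = 6; p₀/q₀ = 6/1; p₀² − 42·q₀² = 36 − 42 = -6.
  k = 1: m = 6, d = 6, a = ⌊(6 + 6)/6⌋ = 2; p/q = (2·6 + 1)/(2·1 + 0) = 13/2; p² − 42·q² = 169 − 168 = 1.
  The first convergent with p² − 42·q² = 1 gives the fundamental solution (x₁, y₁) = (13, 2).
Step 2: Apply the recurrence (x_{n+1}, y_{n+1}) = (x₁x_n + 42y₁y_n, x₁y_n + y₁x_n) repeatedly.
  From (x_1, y_1) = (13, 2): x_2 = 13·13 + 42·2·2 = 337; y_2 = 13·2 + 2·13 = 52.
Step 3: Verify x_2² - 42·y_2² = 113569 - 113568 = 1 (should be 1). ✓

(x_1, y_1) = (13, 2); (x_2, y_2) = (337, 52).


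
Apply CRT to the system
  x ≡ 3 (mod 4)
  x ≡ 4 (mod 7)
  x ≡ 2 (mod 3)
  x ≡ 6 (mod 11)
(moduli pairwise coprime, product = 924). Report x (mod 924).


Product of moduli M = 4 · 7 · 3 · 11 = 924.
Merge one congruence at a time:
  Start: x ≡ 3 (mod 4).
  Combine with x ≡ 4 (mod 7); new modulus lcm = 28.
    Write x = 3 + 4·t and substitute into x ≡ 4 (mod 7): 4·t ≡ 4 − 3 = 1 (mod 7).
    The inverse of 4 mod 7 is 2 (since 4·2 = 8 = 1·7 + 1), so t ≡ 2·1 = 2 ≡ 2 (mod 7).
    Then x = 3 + 4·2 = 11, valid modulo lcm(4, 7) = 28: x ≡ 11 (mod 28).
  Combine with x ≡ 2 (mod 3); new modulus lcm = 84.
    Write x = 11 + 28·t and substitute into x ≡ 2 (mod 3): 28·t ≡ 2 − 11 = -9 (mod 3).
    Reduce coefficients mod 3: 1·t ≡ 0 (mod 3).
    So t ≡ 0 (mod 3).
    Then x = 11 + 28·0 = 11, valid modulo lcm(28, 3) = 84: x ≡ 11 (mod 84).
  Combine with x ≡ 6 (mod 11); new modulus lcm = 924.
    Write x = 11 + 84·t and substitute into x ≡ 6 (mod 11): 84·t ≡ 6 − 11 = -5 (mod 11).
    Reduce coefficients mod 11: 7·t ≡ 6 (mod 11).
    The inverse of 7 mod 11 is 8 (since 7·8 = 56 = 5·11 + 1), so t ≡ 8·6 = 48 ≡ 4 (mod 11).
    Then x = 11 + 84·4 = 347, valid modulo lcm(84, 11) = 924: x ≡ 347 (mod 924).
Verify against each original: 347 mod 4 = 3, 347 mod 7 = 4, 347 mod 3 = 2, 347 mod 11 = 6.

x ≡ 347 (mod 924).


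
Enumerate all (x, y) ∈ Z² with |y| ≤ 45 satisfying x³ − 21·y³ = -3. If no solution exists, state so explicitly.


The equation is x³ - 21y³ = -3. For fixed y, x³ = 21·y³ − 3, so a solution requires the RHS to be a perfect cube.
Strategy: iterate y from -45 to 45, compute RHS = 21·y³ − 3, and check whether it is a (positive or negative) perfect cube.
Check small values of y:
  y = 0: RHS = -3 is not a perfect cube.
  y = 1: RHS = 18 is not a perfect cube.
  y = -1: RHS = -24 is not a perfect cube.
  y = 2: RHS = 165 is not a perfect cube.
  y = -2: RHS = -171 is not a perfect cube.
  y = 3: RHS = 564 is not a perfect cube.
  y = -3: RHS = -570 is not a perfect cube.
Continuing the search up to |y| = 45 finds no solutions either.
No (x, y) in the scanned range satisfies the equation.

No integer solutions with |y| ≤ 45.


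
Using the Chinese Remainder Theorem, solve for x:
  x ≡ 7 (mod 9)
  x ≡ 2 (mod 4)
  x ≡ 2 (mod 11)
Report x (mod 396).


Moduli 9, 4, 11 are pairwise coprime; by CRT there is a unique solution modulo M = 9 · 4 · 11 = 396.
Solve pairwise, accumulating the modulus:
  Start with x ≡ 7 (mod 9).
  Combine with x ≡ 2 (mod 4): since gcd(9, 4) = 1, we get a unique residue mod 36.
    Write x = 7 + 9·t and substitute into x ≡ 2 (mod 4): 9·t ≡ 2 − 7 = -5 (mod 4).
    Reduce coefficients mod 4: 1·t ≡ 3 (mod 4).
    So t ≡ 3 (mod 4).
    Then x = 7 + 9·3 = 34, valid modulo lcm(9, 4) = 36: x ≡ 34 (mod 36).
  Combine with x ≡ 2 (mod 11): since gcd(36, 11) = 1, we get a unique residue mod 396.
    Write x = 34 + 36·t and substitute into x ≡ 2 (mod 11): 36·t ≡ 2 − 34 = -32 (mod 11).
    Reduce coefficients mod 11: 3·t ≡ 1 (mod 11).
    The inverse of 3 mod 11 is 4 (since 3·4 = 12 = 1·11 + 1), so t ≡ 4·1 = 4 ≡ 4 (mod 11).
    Then x = 34 + 36·4 = 178, valid modulo lcm(36, 11) = 396: x ≡ 178 (mod 396).
Verify: 178 mod 9 = 7 ✓, 178 mod 4 = 2 ✓, 178 mod 11 = 2 ✓.

x ≡ 178 (mod 396).


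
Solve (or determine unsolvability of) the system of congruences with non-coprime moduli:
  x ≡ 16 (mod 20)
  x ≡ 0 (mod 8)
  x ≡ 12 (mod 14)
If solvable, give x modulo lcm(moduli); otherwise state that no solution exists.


Moduli 20, 8, 14 are not pairwise coprime, so CRT works modulo lcm(m_i) when all pairwise compatibility conditions hold.
Pairwise compatibility: gcd(m_i, m_j) must divide a_i - a_j for every pair.
Merge one congruence at a time:
  Start: x ≡ 16 (mod 20).
  Combine with x ≡ 0 (mod 8): gcd(20, 8) = 4; 0 - 16 = -16, which IS divisible by 4, so compatible.
    Write x = 16 + 20·t and substitute into x ≡ 0 (mod 8): 20·t ≡ 0 − 16 = -16 (mod 8).
    Divide the congruence (and modulus) by g = 4: 5·t ≡ -4 (mod 2).
    Reduce coefficients mod 2: 1·t ≡ 0 (mod 2).
    So t ≡ 0 (mod 2).
    Then x = 16 + 20·0 = 16, valid modulo lcm(20, 8) = 40: x ≡ 16 (mod 40).
  Combine with x ≡ 12 (mod 14): gcd(40, 14) = 2; 12 - 16 = -4, which IS divisible by 2, so compatible.
    Write x = 16 + 40·t and substitute into x ≡ 12 (mod 14): 40·t ≡ 12 − 16 = -4 (mod 14).
    Divide the congruence (and modulus) by g = 2: 20·t ≡ -2 (mod 7).
    Reduce coefficients mod 7: 6·t ≡ 5 (mod 7).
    The inverse of 6 mod 7 is 6 (since 6·6 = 36 = 5·7 + 1), so t ≡ 6·5 = 30 ≡ 2 (mod 7).
    Then x = 16 + 40·2 = 96, valid modulo lcm(40, 14) = 280: x ≡ 96 (mod 280).
Verify: 96 mod 20 = 16, 96 mod 8 = 0, 96 mod 14 = 12.

x ≡ 96 (mod 280).


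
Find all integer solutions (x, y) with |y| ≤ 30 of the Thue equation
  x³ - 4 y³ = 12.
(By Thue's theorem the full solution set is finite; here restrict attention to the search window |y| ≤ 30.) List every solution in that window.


The equation is x³ - 4y³ = 12. For fixed y, x³ = 4·y³ + 12, so a solution requires the RHS to be a perfect cube.
Strategy: iterate y from -30 to 30, compute RHS = 4·y³ + 12, and check whether it is a (positive or negative) perfect cube.
Check small values of y:
  y = 0: RHS = 12 is not a perfect cube.
  y = 1: RHS = 16 is not a perfect cube.
  y = -1: RHS = 8 = (2)³ ⇒ x = 2 works.
  y = 2: RHS = 44 is not a perfect cube.
  y = -2: RHS = -20 is not a perfect cube.
  y = 3: RHS = 120 is not a perfect cube.
  y = -3: RHS = -96 is not a perfect cube.
Continuing, at y = 5: RHS = 512 = (8)³ ⇒ x = 8 works.
Searching the remaining y in |y| ≤ 30 finds no further solutions.
Collected solutions: (2, -1), (8, 5).

Solutions (with |y| ≤ 30): (2, -1), (8, 5).


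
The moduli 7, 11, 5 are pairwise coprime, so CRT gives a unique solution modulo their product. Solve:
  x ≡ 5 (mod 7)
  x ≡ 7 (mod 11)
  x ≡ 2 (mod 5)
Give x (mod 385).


Moduli 7, 11, 5 are pairwise coprime; by CRT there is a unique solution modulo M = 7 · 11 · 5 = 385.
Solve pairwise, accumulating the modulus:
  Start with x ≡ 5 (mod 7).
  Combine with x ≡ 7 (mod 11): since gcd(7, 11) = 1, we get a unique residue mod 77.
    Write x = 5 + 7·t and substitute into x ≡ 7 (mod 11): 7·t ≡ 7 − 5 = 2 (mod 11).
    The inverse of 7 mod 11 is 8 (since 7·8 = 56 = 5·11 + 1), so t ≡ 8·2 = 16 ≡ 5 (mod 11).
    Then x = 5 + 7·5 = 40, valid modulo lcm(7, 11) = 77: x ≡ 40 (mod 77).
  Combine with x ≡ 2 (mod 5): since gcd(77, 5) = 1, we get a unique residue mod 385.
    Write x = 40 + 77·t and substitute into x ≡ 2 (mod 5): 77·t ≡ 2 − 40 = -38 (mod 5).
    Reduce coefficients mod 5: 2·t ≡ 2 (mod 5).
    The inverse of 2 mod 5 is 3 (since 2·3 = 6 = 1·5 + 1), so t ≡ 3·2 = 6 ≡ 1 (mod 5).
    Then x = 40 + 77·1 = 117, valid modulo lcm(77, 5) = 385: x ≡ 117 (mod 385).
Verify: 117 mod 7 = 5 ✓, 117 mod 11 = 7 ✓, 117 mod 5 = 2 ✓.

x ≡ 117 (mod 385).


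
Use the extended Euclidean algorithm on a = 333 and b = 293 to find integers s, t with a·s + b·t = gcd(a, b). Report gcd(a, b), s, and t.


Euclidean algorithm on (333, 293) — divide until remainder is 0:
  333 = 1 · 293 + 40
  293 = 7 · 40 + 13
  40 = 3 · 13 + 1
  13 = 13 · 1 + 0
gcd(333, 293) = 1.
Track Bezout coefficients alongside the remainders: start with r₀ = 333 = a·1 + b·0 (s = 1, t = 0) and r₁ = 293 = a·0 + b·1 (s = 0, t = 1); each new remainder r_{k+1} = r_{k-1} − q_k·r_k inherits s_{k+1} = s_{k-1} − q_k·s_k, t_{k+1} = t_{k-1} − q_k·t_k, so r_k = a·s_k + b·t_k at every step:
  q = 1: r = 40, s = 1 − 1·0 = 1, t = 0 − 1·1 = -1  (check: 333·1 + 293·(-1) = 40)
  q = 7: r = 13, s = 0 − 7·1 = -7, t = 1 − 7·(-1) = 8  (check: 333·(-7) + 293·8 = 13)
  q = 3: r = 1, s = 1 − 3·(-7) = 22, t = -1 − 3·8 = -25  (check: 333·22 + 293·(-25) = 1)
The row with r = 1 (the gcd) gives the Bezout coefficients s = 22, t = -25.
Result: 333 · (22) + 293 · (-25) = 1.

gcd(333, 293) = 1; s = 22, t = -25 (check: 333·22 + 293·(-25) = 1).


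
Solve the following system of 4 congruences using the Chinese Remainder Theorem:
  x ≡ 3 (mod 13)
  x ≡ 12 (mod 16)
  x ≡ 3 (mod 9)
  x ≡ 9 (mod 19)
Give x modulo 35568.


Product of moduli M = 13 · 16 · 9 · 19 = 35568.
Merge one congruence at a time:
  Start: x ≡ 3 (mod 13).
  Combine with x ≡ 12 (mod 16); new modulus lcm = 208.
    Write x = 3 + 13·t and substitute into x ≡ 12 (mod 16): 13·t ≡ 12 − 3 = 9 (mod 16).
    The inverse of 13 mod 16 is 5 (since 13·5 = 65 = 4·16 + 1), so t ≡ 5·9 = 45 ≡ 13 (mod 16).
    Then x = 3 + 13·13 = 172, valid modulo lcm(13, 16) = 208: x ≡ 172 (mod 208).
  Combine with x ≡ 3 (mod 9); new modulus lcm = 1872.
    Write x = 172 + 208·t and substitute into x ≡ 3 (mod 9): 208·t ≡ 3 − 172 = -169 (mod 9).
    Reduce coefficients mod 9: 1·t ≡ 2 (mod 9).
    So t ≡ 2 (mod 9).
    Then x = 172 + 208·2 = 588, valid modulo lcm(208, 9) = 1872: x ≡ 588 (mod 1872).
  Combine with x ≡ 9 (mod 19); new modulus lcm = 35568.
    Write x = 588 + 1872·t and substitute into x ≡ 9 (mod 19): 1872·t ≡ 9 − 588 = -579 (mod 19).
    Reduce coefficients mod 19: 10·t ≡ 10 (mod 19).
    The inverse of 10 mod 19 is 2 (since 10·2 = 20 = 1·19 + 1), so t ≡ 2·10 = 20 ≡ 1 (mod 19).
    Then x = 588 + 1872·1 = 2460, valid modulo lcm(1872, 19) = 35568: x ≡ 2460 (mod 35568).
Verify against each original: 2460 mod 13 = 3, 2460 mod 16 = 12, 2460 mod 9 = 3, 2460 mod 19 = 9.

x ≡ 2460 (mod 35568).


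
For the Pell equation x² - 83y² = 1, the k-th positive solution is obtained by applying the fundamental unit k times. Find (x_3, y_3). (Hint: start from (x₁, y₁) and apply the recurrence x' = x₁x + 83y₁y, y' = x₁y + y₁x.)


Step 1: Find the fundamental solution (x₁, y₁) of x² - 83y² = 1.
  Expand √83 as a continued fraction. a₀ = ⌊√83⌋ = 9; iterate m_{k+1} = d_k·a_k − m_k, d_{k+1} = (83 − m_{k+1}²)/d_k, a_{k+1} = ⌊(a₀ + m_{k+1})/d_{k+1}⌋ (starting m₀ = 0, d₀ = 1), with convergents p_k = a_k·p_{k-1} + p_{k-2}, q_k = a_k·q_{k-1} + q_{k-2} (p₋₁ = 1, q₋₁ = 0):
  k = 0: a₀ = 9; p₀/q₀ = 9/1; p₀² − 83·q₀² = 81 − 83 = -2.
  k = 1: m = 9, d = 2, a = ⌊(9 + 9)/2⌋ = 9; p/q = (9·9 + 1)/(9·1 + 0) = 82/9; p² − 83·q² = 6724 − 6723 = 1.
  The first convergent with p² − 83·q² = 1 gives the fundamental solution (x₁, y₁) = (82, 9).
Step 2: Apply the recurrence (x_{n+1}, y_{n+1}) = (x₁x_n + 83y₁y_n, x₁y_n + y₁x_n) repeatedly.
  From (x_1, y_1) = (82, 9): x_2 = 82·82 + 83·9·9 = 13447; y_2 = 82·9 + 9·82 = 1476.
  From (x_2, y_2) = (13447, 1476): x_3 = 82·13447 + 83·9·1476 = 2205226; y_3 = 82·1476 + 9·13447 = 242055.
Step 3: Verify x_3² - 83·y_3² = 4863021711076 - 4863021711075 = 1 (should be 1). ✓

(x_1, y_1) = (82, 9); (x_3, y_3) = (2205226, 242055).


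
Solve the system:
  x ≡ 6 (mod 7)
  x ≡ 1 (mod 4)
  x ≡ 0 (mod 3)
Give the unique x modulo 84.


Moduli 7, 4, 3 are pairwise coprime; by CRT there is a unique solution modulo M = 7 · 4 · 3 = 84.
Solve pairwise, accumulating the modulus:
  Start with x ≡ 6 (mod 7).
  Combine with x ≡ 1 (mod 4): since gcd(7, 4) = 1, we get a unique residue mod 28.
    Write x = 6 + 7·t and substitute into x ≡ 1 (mod 4): 7·t ≡ 1 − 6 = -5 (mod 4).
    Reduce coefficients mod 4: 3·t ≡ 3 (mod 4).
    The inverse of 3 mod 4 is 3 (since 3·3 = 9 = 2·4 + 1), so t ≡ 3·3 = 9 ≡ 1 (mod 4).
    Then x = 6 + 7·1 = 13, valid modulo lcm(7, 4) = 28: x ≡ 13 (mod 28).
  Combine with x ≡ 0 (mod 3): since gcd(28, 3) = 1, we get a unique residue mod 84.
    Write x = 13 + 28·t and substitute into x ≡ 0 (mod 3): 28·t ≡ 0 − 13 = -13 (mod 3).
    Reduce coefficients mod 3: 1·t ≡ 2 (mod 3).
    So t ≡ 2 (mod 3).
    Then x = 13 + 28·2 = 69, valid modulo lcm(28, 3) = 84: x ≡ 69 (mod 84).
Verify: 69 mod 7 = 6 ✓, 69 mod 4 = 1 ✓, 69 mod 3 = 0 ✓.

x ≡ 69 (mod 84).


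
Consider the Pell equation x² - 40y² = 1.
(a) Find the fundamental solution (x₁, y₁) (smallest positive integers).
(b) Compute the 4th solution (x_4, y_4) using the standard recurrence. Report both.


Step 1: Find the fundamental solution (x₁, y₁) of x² - 40y² = 1.
  Expand √40 as a continued fraction. a₀ = ⌊√40⌋ = 6; iterate m_{k+1} = d_k·a_k − m_k, d_{k+1} = (40 − m_{k+1}²)/d_k, a_{k+1} = ⌊(a₀ + m_{k+1})/d_{k+1}⌋ (starting m₀ = 0, d₀ = 1), with convergents p_k = a_k·p_{k-1} + p_{k-2}, q_k = a_k·q_{k-1} + q_{k-2} (p₋₁ = 1, q₋₁ = 0):
  k = 0: a₀ = 6; p₀/q₀ = 6/1; p₀² − 40·q₀² = 36 − 40 = -4.
  k = 1: m = 6, d = 4, a = ⌊(6 + 6)/4⌋ = 3; p/q = (3·6 + 1)/(3·1 + 0) = 19/3; p² − 40·q² = 361 − 360 = 1.
  The first convergent with p² − 40·q² = 1 gives the fundamental solution (x₁, y₁) = (19, 3).
Step 2: Apply the recurrence (x_{n+1}, y_{n+1}) = (x₁x_n + 40y₁y_n, x₁y_n + y₁x_n) repeatedly.
  From (x_1, y_1) = (19, 3): x_2 = 19·19 + 40·3·3 = 721; y_2 = 19·3 + 3·19 = 114.
  From (x_2, y_2) = (721, 114): x_3 = 19·721 + 40·3·114 = 27379; y_3 = 19·114 + 3·721 = 4329.
  From (x_3, y_3) = (27379, 4329): x_4 = 19·27379 + 40·3·4329 = 1039681; y_4 = 19·4329 + 3·27379 = 164388.
Step 3: Verify x_4² - 40·y_4² = 1080936581761 - 1080936581760 = 1 (should be 1). ✓

(x_1, y_1) = (19, 3); (x_4, y_4) = (1039681, 164388).


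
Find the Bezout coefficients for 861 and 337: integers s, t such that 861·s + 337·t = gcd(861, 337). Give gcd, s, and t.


Euclidean algorithm on (861, 337) — divide until remainder is 0:
  861 = 2 · 337 + 187
  337 = 1 · 187 + 150
  187 = 1 · 150 + 37
  150 = 4 · 37 + 2
  37 = 18 · 2 + 1
  2 = 2 · 1 + 0
gcd(861, 337) = 1.
Track Bezout coefficients alongside the remainders: start with r₀ = 861 = a·1 + b·0 (s = 1, t = 0) and r₁ = 337 = a·0 + b·1 (s = 0, t = 1); each new remainder r_{k+1} = r_{k-1} − q_k·r_k inherits s_{k+1} = s_{k-1} − q_k·s_k, t_{k+1} = t_{k-1} − q_k·t_k, so r_k = a·s_k + b·t_k at every step:
  q = 2: r = 187, s = 1 − 2·0 = 1, t = 0 − 2·1 = -2  (check: 861·1 + 337·(-2) = 187)
  q = 1: r = 150, s = 0 − 1·1 = -1, t = 1 − 1·(-2) = 3  (check: 861·(-1) + 337·3 = 150)
  q = 1: r = 37, s = 1 − 1·(-1) = 2, t = -2 − 1·3 = -5  (check: 861·2 + 337·(-5) = 37)
  q = 4: r = 2, s = -1 − 4·2 = -9, t = 3 − 4·(-5) = 23  (check: 861·(-9) + 337·23 = 2)
  q = 18: r = 1, s = 2 − 18·(-9) = 164, t = -5 − 18·23 = -419  (check: 861·164 + 337·(-419) = 1)
The row with r = 1 (the gcd) gives the Bezout coefficients s = 164, t = -419.
Result: 861 · (164) + 337 · (-419) = 1.

gcd(861, 337) = 1; s = 164, t = -419 (check: 861·164 + 337·(-419) = 1).


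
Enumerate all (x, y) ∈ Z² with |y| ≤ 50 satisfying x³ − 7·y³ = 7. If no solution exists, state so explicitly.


The equation is x³ - 7y³ = 7. For fixed y, x³ = 7·y³ + 7, so a solution requires the RHS to be a perfect cube.
Strategy: iterate y from -50 to 50, compute RHS = 7·y³ + 7, and check whether it is a (positive or negative) perfect cube.
Check small values of y:
  y = 0: RHS = 7 is not a perfect cube.
  y = 1: RHS = 14 is not a perfect cube.
  y = -1: RHS = 0 = (0)³ ⇒ x = 0 works.
  y = 2: RHS = 63 is not a perfect cube.
  y = -2: RHS = -49 is not a perfect cube.
  y = 3: RHS = 196 is not a perfect cube.
  y = -3: RHS = -182 is not a perfect cube.
Continuing the search up to |y| = 50 finds no further solutions beyond those listed.
Collected solutions: (0, -1).

Solutions (with |y| ≤ 50): (0, -1).


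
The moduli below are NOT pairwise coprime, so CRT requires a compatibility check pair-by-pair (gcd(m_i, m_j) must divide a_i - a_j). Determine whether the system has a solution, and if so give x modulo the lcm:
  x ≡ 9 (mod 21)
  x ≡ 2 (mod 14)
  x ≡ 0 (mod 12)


Moduli 21, 14, 12 are not pairwise coprime, so CRT works modulo lcm(m_i) when all pairwise compatibility conditions hold.
Pairwise compatibility: gcd(m_i, m_j) must divide a_i - a_j for every pair.
Merge one congruence at a time:
  Start: x ≡ 9 (mod 21).
  Combine with x ≡ 2 (mod 14): gcd(21, 14) = 7; 2 - 9 = -7, which IS divisible by 7, so compatible.
    Write x = 9 + 21·t and substitute into x ≡ 2 (mod 14): 21·t ≡ 2 − 9 = -7 (mod 14).
    Divide the congruence (and modulus) by g = 7: 3·t ≡ -1 (mod 2).
    Reduce coefficients mod 2: 1·t ≡ 1 (mod 2).
    So t ≡ 1 (mod 2).
    Then x = 9 + 21·1 = 30, valid modulo lcm(21, 14) = 42: x ≡ 30 (mod 42).
  Combine with x ≡ 0 (mod 12): gcd(42, 12) = 6; 0 - 30 = -30, which IS divisible by 6, so compatible.
    Write x = 30 + 42·t and substitute into x ≡ 0 (mod 12): 42·t ≡ 0 − 30 = -30 (mod 12).
    Divide the congruence (and modulus) by g = 6: 7·t ≡ -5 (mod 2).
    Reduce coefficients mod 2: 1·t ≡ 1 (mod 2).
    So t ≡ 1 (mod 2).
    Then x = 30 + 42·1 = 72, valid modulo lcm(42, 12) = 84: x ≡ 72 (mod 84).
Verify: 72 mod 21 = 9, 72 mod 14 = 2, 72 mod 12 = 0.

x ≡ 72 (mod 84).


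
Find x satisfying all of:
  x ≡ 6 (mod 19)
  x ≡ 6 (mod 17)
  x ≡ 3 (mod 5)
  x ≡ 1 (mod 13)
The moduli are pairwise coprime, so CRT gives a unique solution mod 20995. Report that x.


Product of moduli M = 19 · 17 · 5 · 13 = 20995.
Merge one congruence at a time:
  Start: x ≡ 6 (mod 19).
  Combine with x ≡ 6 (mod 17); new modulus lcm = 323.
    Write x = 6 + 19·t and substitute into x ≡ 6 (mod 17): 19·t ≡ 6 − 6 = 0 (mod 17).
    Reduce coefficients mod 17: 2·t ≡ 0 (mod 17).
    The inverse of 2 mod 17 is 9 (since 2·9 = 18 = 1·17 + 1), so t ≡ 9·0 = 0 ≡ 0 (mod 17).
    Then x = 6 + 19·0 = 6, valid modulo lcm(19, 17) = 323: x ≡ 6 (mod 323).
  Combine with x ≡ 3 (mod 5); new modulus lcm = 1615.
    Write x = 6 + 323·t and substitute into x ≡ 3 (mod 5): 323·t ≡ 3 − 6 = -3 (mod 5).
    Reduce coefficients mod 5: 3·t ≡ 2 (mod 5).
    The inverse of 3 mod 5 is 2 (since 3·2 = 6 = 1·5 + 1), so t ≡ 2·2 = 4 ≡ 4 (mod 5).
    Then x = 6 + 323·4 = 1298, valid modulo lcm(323, 5) = 1615: x ≡ 1298 (mod 1615).
  Combine with x ≡ 1 (mod 13); new modulus lcm = 20995.
    Write x = 1298 + 1615·t and substitute into x ≡ 1 (mod 13): 1615·t ≡ 1 − 1298 = -1297 (mod 13).
    Reduce coefficients mod 13: 3·t ≡ 3 (mod 13).
    The inverse of 3 mod 13 is 9 (since 3·9 = 27 = 2·13 + 1), so t ≡ 9·3 = 27 ≡ 1 (mod 13).
    Then x = 1298 + 1615·1 = 2913, valid modulo lcm(1615, 13) = 20995: x ≡ 2913 (mod 20995).
Verify against each original: 2913 mod 19 = 6, 2913 mod 17 = 6, 2913 mod 5 = 3, 2913 mod 13 = 1.

x ≡ 2913 (mod 20995).


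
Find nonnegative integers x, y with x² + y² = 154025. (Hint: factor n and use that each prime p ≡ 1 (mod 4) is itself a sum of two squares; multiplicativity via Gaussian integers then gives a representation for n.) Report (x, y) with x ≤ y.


Step 1: Factor n = 154025 = 5^2 · 61 · 101.
Step 2: Check the mod-4 condition on each prime factor: 5 ≡ 1 (mod 4), exponent 2; 61 ≡ 1 (mod 4), exponent 1; 101 ≡ 1 (mod 4), exponent 1.
All primes ≡ 3 (mod 4) appear to even exponent (or don't appear), so by the two-squares theorem n IS expressible as a sum of two squares.
Step 3: Build a representation. Group n = k² · m with k = 5 and m = 61 · 101 = 6161 (a product of primes ≡ 1 (mod 4)); a representation of m scales to one of n via (k·x)² + (k·y)² = k²(x² + y²). Each prime p ≡ 1 (mod 4) is itself a sum of two squares; find a² by testing p − a² for a perfect square:
  61: 61 − 1² = 60, 61 − 2² = 57, 61 − 3² = 52, 61 − 4² = 45, 61 − 5² = 36 = 6² ⇒ 61 = 5² + 6².
  101: 101 − 1² = 100 = 10² ⇒ 101 = 1² + 10².
  Combine using the Brahmagupta–Fibonacci identity (a² + b²)(c² + d²) = (ac − bd)² + (ad + bc)² = (ac + bd)² + (ad − bc)²:
  61 · 101 = 6161: from (5² + 6²)(1² + 10²), take (5·1 − 6·10, 5·10 + 6·1) = (5 − 60, 50 + 6) = (-55, 56); dropping signs (only squares matter) gives (55, 56); check 55² + 56² = 3025 + 3136 = 6161 ✓.
  Scale by k = 5: (5·55, 5·56) = (275, 280).
Step 4: Order so x ≤ y and verify: 275² + 280² = 75625 + 78400 = 154025 = n. ✓

n = 154025 = 275² + 280² (one valid representation with x ≤ y).


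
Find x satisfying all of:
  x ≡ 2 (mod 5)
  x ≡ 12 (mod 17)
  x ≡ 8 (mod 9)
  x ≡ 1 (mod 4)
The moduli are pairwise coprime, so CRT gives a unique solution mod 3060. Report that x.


Product of moduli M = 5 · 17 · 9 · 4 = 3060.
Merge one congruence at a time:
  Start: x ≡ 2 (mod 5).
  Combine with x ≡ 12 (mod 17); new modulus lcm = 85.
    Write x = 2 + 5·t and substitute into x ≡ 12 (mod 17): 5·t ≡ 12 − 2 = 10 (mod 17).
    The inverse of 5 mod 17 is 7 (since 5·7 = 35 = 2·17 + 1), so t ≡ 7·10 = 70 ≡ 2 (mod 17).
    Then x = 2 + 5·2 = 12, valid modulo lcm(5, 17) = 85: x ≡ 12 (mod 85).
  Combine with x ≡ 8 (mod 9); new modulus lcm = 765.
    Write x = 12 + 85·t and substitute into x ≡ 8 (mod 9): 85·t ≡ 8 − 12 = -4 (mod 9).
    Reduce coefficients mod 9: 4·t ≡ 5 (mod 9).
    The inverse of 4 mod 9 is 7 (since 4·7 = 28 = 3·9 + 1), so t ≡ 7·5 = 35 ≡ 8 (mod 9).
    Then x = 12 + 85·8 = 692, valid modulo lcm(85, 9) = 765: x ≡ 692 (mod 765).
  Combine with x ≡ 1 (mod 4); new modulus lcm = 3060.
    Write x = 692 + 765·t and substitute into x ≡ 1 (mod 4): 765·t ≡ 1 − 692 = -691 (mod 4).
    Reduce coefficients mod 4: 1·t ≡ 1 (mod 4).
    So t ≡ 1 (mod 4).
    Then x = 692 + 765·1 = 1457, valid modulo lcm(765, 4) = 3060: x ≡ 1457 (mod 3060).
Verify against each original: 1457 mod 5 = 2, 1457 mod 17 = 12, 1457 mod 9 = 8, 1457 mod 4 = 1.

x ≡ 1457 (mod 3060).


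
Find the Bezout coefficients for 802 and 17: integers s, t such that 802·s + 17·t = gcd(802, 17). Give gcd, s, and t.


Euclidean algorithm on (802, 17) — divide until remainder is 0:
  802 = 47 · 17 + 3
  17 = 5 · 3 + 2
  3 = 1 · 2 + 1
  2 = 2 · 1 + 0
gcd(802, 17) = 1.
Track Bezout coefficients alongside the remainders: start with r₀ = 802 = a·1 + b·0 (s = 1, t = 0) and r₁ = 17 = a·0 + b·1 (s = 0, t = 1); each new remainder r_{k+1} = r_{k-1} − q_k·r_k inherits s_{k+1} = s_{k-1} − q_k·s_k, t_{k+1} = t_{k-1} − q_k·t_k, so r_k = a·s_k + b·t_k at every step:
  q = 47: r = 3, s = 1 − 47·0 = 1, t = 0 − 47·1 = -47  (check: 802·1 + 17·(-47) = 3)
  q = 5: r = 2, s = 0 − 5·1 = -5, t = 1 − 5·(-47) = 236  (check: 802·(-5) + 17·236 = 2)
  q = 1: r = 1, s = 1 − 1·(-5) = 6, t = -47 − 1·236 = -283  (check: 802·6 + 17·(-283) = 1)
The row with r = 1 (the gcd) gives the Bezout coefficients s = 6, t = -283.
Result: 802 · (6) + 17 · (-283) = 1.

gcd(802, 17) = 1; s = 6, t = -283 (check: 802·6 + 17·(-283) = 1).


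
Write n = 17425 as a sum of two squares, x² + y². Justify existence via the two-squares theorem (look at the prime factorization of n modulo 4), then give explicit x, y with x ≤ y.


Step 1: Factor n = 17425 = 5^2 · 17 · 41.
Step 2: Check the mod-4 condition on each prime factor: 5 ≡ 1 (mod 4), exponent 2; 17 ≡ 1 (mod 4), exponent 1; 41 ≡ 1 (mod 4), exponent 1.
All primes ≡ 3 (mod 4) appear to even exponent (or don't appear), so by the two-squares theorem n IS expressible as a sum of two squares.
Step 3: Build a representation. Group n = k² · m with k = 5 and m = 17 · 41 = 697 (a product of primes ≡ 1 (mod 4)); a representation of m scales to one of n via (k·x)² + (k·y)² = k²(x² + y²). Each prime p ≡ 1 (mod 4) is itself a sum of two squares; find a² by testing p − a² for a perfect square:
  17: 17 − 1² = 16 = 4² ⇒ 17 = 1² + 4².
  41: 41 − 1² = 40, 41 − 2² = 37, 41 − 3² = 32, 41 − 4² = 25 = 5² ⇒ 41 = 4² + 5².
  Combine using the Brahmagupta–Fibonacci identity (a² + b²)(c² + d²) = (ac − bd)² + (ad + bc)² = (ac + bd)² + (ad − bc)²:
  17 · 41 = 697: from (1² + 4²)(4² + 5²), take (1·4 − 4·5, 1·5 + 4·4) = (4 − 20, 5 + 16) = (-16, 21); dropping signs (only squares matter) gives (16, 21); check 16² + 21² = 256 + 441 = 697 ✓.
  Scale by k = 5: (5·16, 5·21) = (80, 105).
Step 4: Order so x ≤ y and verify: 80² + 105² = 6400 + 11025 = 17425 = n. ✓

n = 17425 = 80² + 105² (one valid representation with x ≤ y).


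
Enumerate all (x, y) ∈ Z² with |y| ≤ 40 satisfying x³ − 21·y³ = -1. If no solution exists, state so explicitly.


The equation is x³ - 21y³ = -1. For fixed y, x³ = 21·y³ − 1, so a solution requires the RHS to be a perfect cube.
Strategy: iterate y from -40 to 40, compute RHS = 21·y³ − 1, and check whether it is a (positive or negative) perfect cube.
Check small values of y:
  y = 0: RHS = -1 = (-1)³ ⇒ x = -1 works.
  y = 1: RHS = 20 is not a perfect cube.
  y = -1: RHS = -22 is not a perfect cube.
  y = 2: RHS = 167 is not a perfect cube.
  y = -2: RHS = -169 is not a perfect cube.
  y = 3: RHS = 566 is not a perfect cube.
  y = -3: RHS = -568 is not a perfect cube.
Continuing the search up to |y| = 40 finds no further solutions beyond those listed.
Collected solutions: (-1, 0).

Solutions (with |y| ≤ 40): (-1, 0).


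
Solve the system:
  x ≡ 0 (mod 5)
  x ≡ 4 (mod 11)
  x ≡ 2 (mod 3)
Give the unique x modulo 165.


Moduli 5, 11, 3 are pairwise coprime; by CRT there is a unique solution modulo M = 5 · 11 · 3 = 165.
Solve pairwise, accumulating the modulus:
  Start with x ≡ 0 (mod 5).
  Combine with x ≡ 4 (mod 11): since gcd(5, 11) = 1, we get a unique residue mod 55.
    Write x = 0 + 5·t and substitute into x ≡ 4 (mod 11): 5·t ≡ 4 − 0 = 4 (mod 11).
    The inverse of 5 mod 11 is 9 (since 5·9 = 45 = 4·11 + 1), so t ≡ 9·4 = 36 ≡ 3 (mod 11).
    Then x = 0 + 5·3 = 15, valid modulo lcm(5, 11) = 55: x ≡ 15 (mod 55).
  Combine with x ≡ 2 (mod 3): since gcd(55, 3) = 1, we get a unique residue mod 165.
    Write x = 15 + 55·t and substitute into x ≡ 2 (mod 3): 55·t ≡ 2 − 15 = -13 (mod 3).
    Reduce coefficients mod 3: 1·t ≡ 2 (mod 3).
    So t ≡ 2 (mod 3).
    Then x = 15 + 55·2 = 125, valid modulo lcm(55, 3) = 165: x ≡ 125 (mod 165).
Verify: 125 mod 5 = 0 ✓, 125 mod 11 = 4 ✓, 125 mod 3 = 2 ✓.

x ≡ 125 (mod 165).


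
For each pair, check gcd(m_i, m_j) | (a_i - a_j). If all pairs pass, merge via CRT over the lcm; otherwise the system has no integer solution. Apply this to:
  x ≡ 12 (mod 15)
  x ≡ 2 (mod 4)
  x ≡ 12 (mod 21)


Moduli 15, 4, 21 are not pairwise coprime, so CRT works modulo lcm(m_i) when all pairwise compatibility conditions hold.
Pairwise compatibility: gcd(m_i, m_j) must divide a_i - a_j for every pair.
Merge one congruence at a time:
  Start: x ≡ 12 (mod 15).
  Combine with x ≡ 2 (mod 4): gcd(15, 4) = 1; 2 - 12 = -10, which IS divisible by 1, so compatible.
    Write x = 12 + 15·t and substitute into x ≡ 2 (mod 4): 15·t ≡ 2 − 12 = -10 (mod 4).
    Reduce coefficients mod 4: 3·t ≡ 2 (mod 4).
    The inverse of 3 mod 4 is 3 (since 3·3 = 9 = 2·4 + 1), so t ≡ 3·2 = 6 ≡ 2 (mod 4).
    Then x = 12 + 15·2 = 42, valid modulo lcm(15, 4) = 60: x ≡ 42 (mod 60).
  Combine with x ≡ 12 (mod 21): gcd(60, 21) = 3; 12 - 42 = -30, which IS divisible by 3, so compatible.
    Write x = 42 + 60·t and substitute into x ≡ 12 (mod 21): 60·t ≡ 12 − 42 = -30 (mod 21).
    Divide the congruence (and modulus) by g = 3: 20·t ≡ -10 (mod 7).
    Reduce coefficients mod 7: 6·t ≡ 4 (mod 7).
    The inverse of 6 mod 7 is 6 (since 6·6 = 36 = 5·7 + 1), so t ≡ 6·4 = 24 ≡ 3 (mod 7).
    Then x = 42 + 60·3 = 222, valid modulo lcm(60, 21) = 420: x ≡ 222 (mod 420).
Verify: 222 mod 15 = 12, 222 mod 4 = 2, 222 mod 21 = 12.

x ≡ 222 (mod 420).


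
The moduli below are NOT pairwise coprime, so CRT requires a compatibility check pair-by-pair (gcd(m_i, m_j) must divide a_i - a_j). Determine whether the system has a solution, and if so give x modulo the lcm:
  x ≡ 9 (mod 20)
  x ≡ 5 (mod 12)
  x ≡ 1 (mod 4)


Moduli 20, 12, 4 are not pairwise coprime, so CRT works modulo lcm(m_i) when all pairwise compatibility conditions hold.
Pairwise compatibility: gcd(m_i, m_j) must divide a_i - a_j for every pair.
Merge one congruence at a time:
  Start: x ≡ 9 (mod 20).
  Combine with x ≡ 5 (mod 12): gcd(20, 12) = 4; 5 - 9 = -4, which IS divisible by 4, so compatible.
    Write x = 9 + 20·t and substitute into x ≡ 5 (mod 12): 20·t ≡ 5 − 9 = -4 (mod 12).
    Divide the congruence (and modulus) by g = 4: 5·t ≡ -1 (mod 3).
    Reduce coefficients mod 3: 2·t ≡ 2 (mod 3).
    The inverse of 2 mod 3 is 2 (since 2·2 = 4 = 1·3 + 1), so t ≡ 2·2 = 4 ≡ 1 (mod 3).
    Then x = 9 + 20·1 = 29, valid modulo lcm(20, 12) = 60: x ≡ 29 (mod 60).
  Combine with x ≡ 1 (mod 4): gcd(60, 4) = 4; 1 - 29 = -28, which IS divisible by 4, so compatible.
    Write x = 29 + 60·t and substitute into x ≡ 1 (mod 4): 60·t ≡ 1 − 29 = -28 (mod 4).
    Divide the congruence (and modulus) by g = 4: 15·t ≡ -7 (mod 1).
    Modulo 1 every t works; take t = 0.
    Then x = 29 + 60·0 = 29, valid modulo lcm(60, 4) = 60: x ≡ 29 (mod 60).
Verify: 29 mod 20 = 9, 29 mod 12 = 5, 29 mod 4 = 1.

x ≡ 29 (mod 60).


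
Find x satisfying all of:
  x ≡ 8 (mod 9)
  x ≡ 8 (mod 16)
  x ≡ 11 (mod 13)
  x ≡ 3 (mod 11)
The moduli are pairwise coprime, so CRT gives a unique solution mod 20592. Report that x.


Product of moduli M = 9 · 16 · 13 · 11 = 20592.
Merge one congruence at a time:
  Start: x ≡ 8 (mod 9).
  Combine with x ≡ 8 (mod 16); new modulus lcm = 144.
    Write x = 8 + 9·t and substitute into x ≡ 8 (mod 16): 9·t ≡ 8 − 8 = 0 (mod 16).
    The inverse of 9 mod 16 is 9 (since 9·9 = 81 = 5·16 + 1), so t ≡ 9·0 = 0 ≡ 0 (mod 16).
    Then x = 8 + 9·0 = 8, valid modulo lcm(9, 16) = 144: x ≡ 8 (mod 144).
  Combine with x ≡ 11 (mod 13); new modulus lcm = 1872.
    Write x = 8 + 144·t and substitute into x ≡ 11 (mod 13): 144·t ≡ 11 − 8 = 3 (mod 13).
    Reduce coefficients mod 13: 1·t ≡ 3 (mod 13).
    So t ≡ 3 (mod 13).
    Then x = 8 + 144·3 = 440, valid modulo lcm(144, 13) = 1872: x ≡ 440 (mod 1872).
  Combine with x ≡ 3 (mod 11); new modulus lcm = 20592.
    Write x = 440 + 1872·t and substitute into x ≡ 3 (mod 11): 1872·t ≡ 3 − 440 = -437 (mod 11).
    Reduce coefficients mod 11: 2·t ≡ 3 (mod 11).
    The inverse of 2 mod 11 is 6 (since 2·6 = 12 = 1·11 + 1), so t ≡ 6·3 = 18 ≡ 7 (mod 11).
    Then x = 440 + 1872·7 = 13544, valid modulo lcm(1872, 11) = 20592: x ≡ 13544 (mod 20592).
Verify against each original: 13544 mod 9 = 8, 13544 mod 16 = 8, 13544 mod 13 = 11, 13544 mod 11 = 3.

x ≡ 13544 (mod 20592).


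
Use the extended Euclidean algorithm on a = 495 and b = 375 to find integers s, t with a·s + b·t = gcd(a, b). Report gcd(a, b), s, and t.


Euclidean algorithm on (495, 375) — divide until remainder is 0:
  495 = 1 · 375 + 120
  375 = 3 · 120 + 15
  120 = 8 · 15 + 0
gcd(495, 375) = 15.
Track Bezout coefficients alongside the remainders: start with r₀ = 495 = a·1 + b·0 (s = 1, t = 0) and r₁ = 375 = a·0 + b·1 (s = 0, t = 1); each new remainder r_{k+1} = r_{k-1} − q_k·r_k inherits s_{k+1} = s_{k-1} − q_k·s_k, t_{k+1} = t_{k-1} − q_k·t_k, so r_k = a·s_k + b·t_k at every step:
  q = 1: r = 120, s = 1 − 1·0 = 1, t = 0 − 1·1 = -1  (check: 495·1 + 375·(-1) = 120)
  q = 3: r = 15, s = 0 − 3·1 = -3, t = 1 − 3·(-1) = 4  (check: 495·(-3) + 375·4 = 15)
The row with r = 15 (the gcd) gives the Bezout coefficients s = -3, t = 4.
Result: 495 · (-3) + 375 · (4) = 15.

gcd(495, 375) = 15; s = -3, t = 4 (check: 495·(-3) + 375·4 = 15).
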